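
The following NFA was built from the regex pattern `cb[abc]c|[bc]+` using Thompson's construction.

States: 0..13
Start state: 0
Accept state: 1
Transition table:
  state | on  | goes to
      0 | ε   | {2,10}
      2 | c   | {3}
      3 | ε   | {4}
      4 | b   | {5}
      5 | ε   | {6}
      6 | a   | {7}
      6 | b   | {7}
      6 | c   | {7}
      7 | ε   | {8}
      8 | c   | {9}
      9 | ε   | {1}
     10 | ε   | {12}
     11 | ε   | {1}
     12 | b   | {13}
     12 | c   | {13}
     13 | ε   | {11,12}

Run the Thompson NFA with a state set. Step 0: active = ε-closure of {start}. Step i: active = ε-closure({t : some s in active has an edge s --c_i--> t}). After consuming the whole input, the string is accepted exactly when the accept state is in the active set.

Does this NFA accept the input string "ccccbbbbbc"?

Answer: ACCEPT

Steps:
initial (ε-close {0}): {0,2,10,12}
'c' @ 1: {1,3,4,11,12,13}  (accept∈set)
'c' @ 2: {1,11,12,13}  (accept∈set)
'c' @ 3: {1,11,12,13}  (accept∈set)
'c' @ 4: {1,11,12,13}  (accept∈set)
'b' @ 5: {1,11,12,13}  (accept∈set)
'b' @ 6: {1,11,12,13}  (accept∈set)
'b' @ 7: {1,11,12,13}  (accept∈set)
'b' @ 8: {1,11,12,13}  (accept∈set)
'b' @ 9: {1,11,12,13}  (accept∈set)
'c' @ 10: {1,11,12,13}  (accept∈set)
after full input: {1,11,12,13}  (accept=1 in)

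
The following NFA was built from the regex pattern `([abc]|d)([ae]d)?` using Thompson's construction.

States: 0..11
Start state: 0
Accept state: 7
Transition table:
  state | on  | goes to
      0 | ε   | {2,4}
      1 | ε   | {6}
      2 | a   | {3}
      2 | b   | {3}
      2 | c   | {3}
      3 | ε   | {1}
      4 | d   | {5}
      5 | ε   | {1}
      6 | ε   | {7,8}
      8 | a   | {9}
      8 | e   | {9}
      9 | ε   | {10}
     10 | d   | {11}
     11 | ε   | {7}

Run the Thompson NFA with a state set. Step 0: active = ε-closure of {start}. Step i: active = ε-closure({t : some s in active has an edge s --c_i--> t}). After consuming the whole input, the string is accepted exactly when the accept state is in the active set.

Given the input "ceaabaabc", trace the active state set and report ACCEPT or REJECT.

Answer: REJECT

Derivation:
S₀ = ε-closure({0}) = {0,2,4}
'c' @ 1: {1,3,6,7,8}  ✓accept
'e' @ 2: {9,10}
'a' @ 3: {}  — no active states
rest 'abaabc' ignored (set empty)
final: {}; accept 7 not in set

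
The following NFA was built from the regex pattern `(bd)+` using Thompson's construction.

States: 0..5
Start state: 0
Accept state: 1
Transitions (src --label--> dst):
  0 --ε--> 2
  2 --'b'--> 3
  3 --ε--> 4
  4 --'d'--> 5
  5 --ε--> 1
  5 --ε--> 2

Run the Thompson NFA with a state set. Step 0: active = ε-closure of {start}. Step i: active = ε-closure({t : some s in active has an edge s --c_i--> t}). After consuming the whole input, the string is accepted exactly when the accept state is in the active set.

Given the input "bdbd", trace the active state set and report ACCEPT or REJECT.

Answer: ACCEPT

Derivation:
initial (ε-close {0}): {0,2}
'b' @ 1: {3,4}
'd' @ 2: {1,2,5}  ✓accept
'b' @ 3: {3,4}
'd' @ 4: {1,2,5}  ✓accept
after full input: {1,2,5}  (accept=1 in)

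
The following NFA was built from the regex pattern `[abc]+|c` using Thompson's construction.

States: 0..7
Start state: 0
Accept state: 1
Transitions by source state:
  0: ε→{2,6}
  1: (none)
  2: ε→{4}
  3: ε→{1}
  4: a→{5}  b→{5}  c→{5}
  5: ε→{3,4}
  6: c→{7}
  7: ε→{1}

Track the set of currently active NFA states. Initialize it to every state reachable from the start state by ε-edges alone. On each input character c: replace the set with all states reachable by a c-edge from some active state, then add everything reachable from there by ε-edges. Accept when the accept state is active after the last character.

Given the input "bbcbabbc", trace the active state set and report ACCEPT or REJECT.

Answer: ACCEPT

Steps:
start: ε-closure({0}) = {0,2,4,6}
'b' @ 1: {1,3,4,5}  (accept∈set)
'b' @ 2: {1,3,4,5}  (accept∈set)
'c' @ 3: {1,3,4,5}  (accept∈set)
'b' @ 4: {1,3,4,5}  (accept∈set)
'a' @ 5: {1,3,4,5}  (accept∈set)
'b' @ 6: {1,3,4,5}  (accept∈set)
'b' @ 7: {1,3,4,5}  (accept∈set)
'c' @ 8: {1,3,4,5}  (accept∈set)
final: {1,3,4,5}; accept 1 in set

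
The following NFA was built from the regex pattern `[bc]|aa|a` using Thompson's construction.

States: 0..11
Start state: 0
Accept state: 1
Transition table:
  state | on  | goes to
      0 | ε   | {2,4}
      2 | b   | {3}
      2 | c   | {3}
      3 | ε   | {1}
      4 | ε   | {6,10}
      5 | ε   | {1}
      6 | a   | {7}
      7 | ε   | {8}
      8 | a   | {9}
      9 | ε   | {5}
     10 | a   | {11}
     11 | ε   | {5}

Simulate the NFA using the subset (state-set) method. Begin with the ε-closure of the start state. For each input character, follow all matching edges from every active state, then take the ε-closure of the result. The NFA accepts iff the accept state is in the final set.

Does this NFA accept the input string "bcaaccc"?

S₀ = ε-closure({0}) = {0,2,4,6,10}
'b' @ 1: {1,3}  [accepting]
'c' @ 2: {}  — state set empty
rest 'aaccc' ignored (set empty)
after full input: {}  (accept=1 not in)

Answer: REJECT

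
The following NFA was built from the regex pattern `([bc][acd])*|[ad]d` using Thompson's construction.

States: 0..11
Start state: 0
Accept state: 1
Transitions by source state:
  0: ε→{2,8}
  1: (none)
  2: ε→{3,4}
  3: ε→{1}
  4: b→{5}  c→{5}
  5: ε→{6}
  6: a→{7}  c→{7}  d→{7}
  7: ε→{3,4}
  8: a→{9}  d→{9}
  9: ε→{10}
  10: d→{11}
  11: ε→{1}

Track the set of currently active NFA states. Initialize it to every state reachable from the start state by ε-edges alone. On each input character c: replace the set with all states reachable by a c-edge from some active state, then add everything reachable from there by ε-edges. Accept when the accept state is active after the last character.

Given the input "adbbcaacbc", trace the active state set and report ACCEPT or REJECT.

Answer: REJECT

Steps:
start: ε-closure({0}) = {0,1,2,3,4,8}
'a' @ 1: {9,10}
'd' @ 2: {1,11}  [accepting]
'b' @ 3: {}  — state set empty
rest 'bcaacbc' ignored (set empty)
end set {} — state 1 not in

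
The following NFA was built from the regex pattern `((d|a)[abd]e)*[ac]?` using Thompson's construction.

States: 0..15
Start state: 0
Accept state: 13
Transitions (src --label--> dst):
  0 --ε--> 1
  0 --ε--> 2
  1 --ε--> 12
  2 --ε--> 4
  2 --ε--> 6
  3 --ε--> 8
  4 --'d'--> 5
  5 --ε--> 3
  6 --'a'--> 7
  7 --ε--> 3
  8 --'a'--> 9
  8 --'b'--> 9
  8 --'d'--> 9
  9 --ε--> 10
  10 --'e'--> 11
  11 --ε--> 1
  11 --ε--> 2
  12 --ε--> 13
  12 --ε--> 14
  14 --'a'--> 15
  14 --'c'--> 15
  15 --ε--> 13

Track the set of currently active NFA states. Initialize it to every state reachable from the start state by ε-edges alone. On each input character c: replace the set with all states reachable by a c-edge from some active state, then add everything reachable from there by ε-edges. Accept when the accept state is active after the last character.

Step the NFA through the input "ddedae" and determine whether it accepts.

initial (ε-close {0}): {0,1,2,4,6,12,13,14}
'd' @ 1: {3,5,8}
'd' @ 2: {9,10}
'e' @ 3: {1,2,4,6,11,12,13,14}  ✓accept
'd' @ 4: {3,5,8}
'a' @ 5: {9,10}
'e' @ 6: {1,2,4,6,11,12,13,14}  ✓accept
final: {1,2,4,6,11,12,13,14}; accept 13 in set

Answer: ACCEPT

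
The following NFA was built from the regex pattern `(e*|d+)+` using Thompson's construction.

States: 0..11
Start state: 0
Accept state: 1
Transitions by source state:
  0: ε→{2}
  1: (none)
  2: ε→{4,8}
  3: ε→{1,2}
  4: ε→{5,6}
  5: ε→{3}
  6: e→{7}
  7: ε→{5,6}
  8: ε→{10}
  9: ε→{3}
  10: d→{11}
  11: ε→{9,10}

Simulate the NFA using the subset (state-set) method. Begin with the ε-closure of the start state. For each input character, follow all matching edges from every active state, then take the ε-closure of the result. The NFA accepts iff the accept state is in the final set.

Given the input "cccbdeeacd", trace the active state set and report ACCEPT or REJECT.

S₀ = ε-closure({0}) = {0,1,2,3,4,5,6,8,10}
'c' @ 1: {}  — state set empty
rest 'ccbdeeacd' ignored (set empty)
final: {}; accept 1 not in set

Answer: REJECT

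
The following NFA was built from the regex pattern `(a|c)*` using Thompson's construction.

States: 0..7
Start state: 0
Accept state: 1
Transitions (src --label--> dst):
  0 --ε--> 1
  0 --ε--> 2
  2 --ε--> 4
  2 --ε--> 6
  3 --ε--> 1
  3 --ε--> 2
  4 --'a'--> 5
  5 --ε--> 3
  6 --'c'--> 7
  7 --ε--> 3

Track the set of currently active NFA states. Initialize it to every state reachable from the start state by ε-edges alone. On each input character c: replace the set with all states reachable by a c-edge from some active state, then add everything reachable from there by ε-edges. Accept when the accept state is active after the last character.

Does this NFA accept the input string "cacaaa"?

S₀ = ε-closure({0}) = {0,1,2,4,6}
'c' @ 1: {1,2,3,4,6,7}  (accept∈set)
'a' @ 2: {1,2,3,4,5,6}  (accept∈set)
'c' @ 3: {1,2,3,4,6,7}  (accept∈set)
'a' @ 4: {1,2,3,4,5,6}  (accept∈set)
'a' @ 5: {1,2,3,4,5,6}  (accept∈set)
'a' @ 6: {1,2,3,4,5,6}  (accept∈set)
after full input: {1,2,3,4,5,6}  (accept=1 in)

Answer: ACCEPT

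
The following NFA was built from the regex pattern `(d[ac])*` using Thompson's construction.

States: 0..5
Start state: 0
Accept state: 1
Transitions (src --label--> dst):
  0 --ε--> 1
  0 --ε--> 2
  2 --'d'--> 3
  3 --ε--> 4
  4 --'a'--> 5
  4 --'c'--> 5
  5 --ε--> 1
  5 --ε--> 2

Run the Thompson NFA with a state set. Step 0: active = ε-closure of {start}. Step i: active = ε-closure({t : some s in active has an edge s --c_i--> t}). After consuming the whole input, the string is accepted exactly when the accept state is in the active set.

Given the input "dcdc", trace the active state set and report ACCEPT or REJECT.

Answer: ACCEPT

Steps:
initial (ε-close {0}): {0,1,2}
'd' @ 1: {3,4}
'c' @ 2: {1,2,5}  (accept∈set)
'd' @ 3: {3,4}
'c' @ 4: {1,2,5}  (accept∈set)
final: {1,2,5}; accept 1 in set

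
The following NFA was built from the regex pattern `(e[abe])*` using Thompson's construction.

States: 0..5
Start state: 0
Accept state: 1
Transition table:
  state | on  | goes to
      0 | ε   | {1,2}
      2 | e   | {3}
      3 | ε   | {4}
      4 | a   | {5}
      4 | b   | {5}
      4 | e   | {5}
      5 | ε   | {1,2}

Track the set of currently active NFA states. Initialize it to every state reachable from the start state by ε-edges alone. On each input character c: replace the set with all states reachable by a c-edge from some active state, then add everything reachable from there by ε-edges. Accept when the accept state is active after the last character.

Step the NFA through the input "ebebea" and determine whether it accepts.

S₀ = ε-closure({0}) = {0,1,2}
'e' @ 1: {3,4}
'b' @ 2: {1,2,5}  (accept∈set)
'e' @ 3: {3,4}
'b' @ 4: {1,2,5}  (accept∈set)
'e' @ 5: {3,4}
'a' @ 6: {1,2,5}  (accept∈set)
end set {1,2,5} — state 1 in

Answer: ACCEPT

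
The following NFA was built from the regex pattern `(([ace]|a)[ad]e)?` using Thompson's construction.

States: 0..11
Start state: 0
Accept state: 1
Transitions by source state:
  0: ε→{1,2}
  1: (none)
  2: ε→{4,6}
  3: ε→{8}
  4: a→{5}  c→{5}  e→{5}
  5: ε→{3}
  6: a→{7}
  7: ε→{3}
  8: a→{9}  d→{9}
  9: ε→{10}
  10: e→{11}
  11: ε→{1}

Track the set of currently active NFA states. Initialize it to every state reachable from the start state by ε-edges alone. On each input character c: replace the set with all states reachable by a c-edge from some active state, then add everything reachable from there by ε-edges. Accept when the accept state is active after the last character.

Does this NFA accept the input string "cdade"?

start: ε-closure({0}) = {0,1,2,4,6}
'c' @ 1: {3,5,8}
'd' @ 2: {9,10}
'a' @ 3: {}  — dead — no transitions
rest 'de' ignored (set empty)
final: {}; accept 1 not in set

Answer: REJECT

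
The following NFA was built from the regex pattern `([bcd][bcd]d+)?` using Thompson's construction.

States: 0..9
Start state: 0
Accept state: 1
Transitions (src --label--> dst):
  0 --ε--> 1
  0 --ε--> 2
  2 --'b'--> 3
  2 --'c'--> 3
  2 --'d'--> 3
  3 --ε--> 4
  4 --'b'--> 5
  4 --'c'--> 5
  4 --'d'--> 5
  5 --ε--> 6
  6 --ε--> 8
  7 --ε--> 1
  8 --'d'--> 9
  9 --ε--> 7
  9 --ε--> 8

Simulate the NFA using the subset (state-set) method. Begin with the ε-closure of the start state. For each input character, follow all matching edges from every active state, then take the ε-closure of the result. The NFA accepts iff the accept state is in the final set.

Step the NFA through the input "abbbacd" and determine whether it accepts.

S₀ = ε-closure({0}) = {0,1,2}
'a' @ 1: {}  — dead — no transitions
rest 'bbbacd' ignored (set empty)
end set {} — state 1 not in

Answer: REJECT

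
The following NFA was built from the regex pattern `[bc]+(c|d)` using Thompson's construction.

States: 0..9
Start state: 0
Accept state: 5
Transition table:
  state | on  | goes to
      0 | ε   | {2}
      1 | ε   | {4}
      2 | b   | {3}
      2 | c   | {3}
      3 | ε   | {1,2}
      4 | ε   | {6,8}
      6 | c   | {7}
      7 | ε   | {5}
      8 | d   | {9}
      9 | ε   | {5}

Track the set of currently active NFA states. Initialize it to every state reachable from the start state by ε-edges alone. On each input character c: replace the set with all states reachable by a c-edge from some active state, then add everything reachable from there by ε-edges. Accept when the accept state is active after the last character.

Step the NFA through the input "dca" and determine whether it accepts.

Answer: REJECT

Derivation:
initial (ε-close {0}): {0,2}
'd' @ 1: {}  — state set empty
rest 'ca' ignored (set empty)
final: {}; accept 5 not in set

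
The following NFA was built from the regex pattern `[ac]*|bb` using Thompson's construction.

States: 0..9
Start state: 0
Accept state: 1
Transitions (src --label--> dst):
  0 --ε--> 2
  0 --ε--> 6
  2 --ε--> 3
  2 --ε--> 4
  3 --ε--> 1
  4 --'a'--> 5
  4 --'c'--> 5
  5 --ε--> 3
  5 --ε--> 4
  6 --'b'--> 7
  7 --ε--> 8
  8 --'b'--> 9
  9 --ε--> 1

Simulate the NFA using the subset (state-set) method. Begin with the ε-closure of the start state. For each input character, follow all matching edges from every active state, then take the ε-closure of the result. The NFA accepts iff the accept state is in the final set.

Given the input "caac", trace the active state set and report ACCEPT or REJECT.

Answer: ACCEPT

Trace:
start: ε-closure({0}) = {0,1,2,3,4,6}
'c' @ 1: {1,3,4,5}  ✓accept
'a' @ 2: {1,3,4,5}  ✓accept
'a' @ 3: {1,3,4,5}  ✓accept
'c' @ 4: {1,3,4,5}  ✓accept
after full input: {1,3,4,5}  (accept=1 in)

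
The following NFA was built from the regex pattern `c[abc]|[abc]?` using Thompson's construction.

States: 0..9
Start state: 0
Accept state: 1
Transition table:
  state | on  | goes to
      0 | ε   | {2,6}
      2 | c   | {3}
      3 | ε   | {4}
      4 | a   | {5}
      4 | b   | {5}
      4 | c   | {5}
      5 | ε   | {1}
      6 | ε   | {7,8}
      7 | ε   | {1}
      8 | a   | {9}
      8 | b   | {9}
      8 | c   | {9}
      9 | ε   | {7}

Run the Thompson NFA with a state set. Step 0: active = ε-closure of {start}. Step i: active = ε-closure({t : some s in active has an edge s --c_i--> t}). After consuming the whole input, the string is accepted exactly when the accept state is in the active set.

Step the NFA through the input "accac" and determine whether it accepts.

start: ε-closure({0}) = {0,1,2,6,7,8}
'a' @ 1: {1,7,9}  (accept∈set)
'c' @ 2: {}  — state set empty
rest 'cac' ignored (set empty)
final: {}; accept 1 not in set

Answer: REJECT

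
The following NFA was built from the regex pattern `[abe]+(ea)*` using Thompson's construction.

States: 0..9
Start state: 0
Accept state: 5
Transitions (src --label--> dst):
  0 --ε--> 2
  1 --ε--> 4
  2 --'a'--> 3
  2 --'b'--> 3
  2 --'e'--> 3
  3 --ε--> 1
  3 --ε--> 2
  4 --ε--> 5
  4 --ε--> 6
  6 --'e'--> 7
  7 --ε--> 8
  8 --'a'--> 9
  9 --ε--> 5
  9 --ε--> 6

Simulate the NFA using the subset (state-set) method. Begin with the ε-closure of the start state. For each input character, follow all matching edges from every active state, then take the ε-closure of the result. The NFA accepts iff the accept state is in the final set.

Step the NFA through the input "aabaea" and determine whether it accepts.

Answer: ACCEPT

Trace:
initial (ε-close {0}): {0,2}
'a' @ 1: {1,2,3,4,5,6}  ✓accept
'a' @ 2: {1,2,3,4,5,6}  ✓accept
'b' @ 3: {1,2,3,4,5,6}  ✓accept
'a' @ 4: {1,2,3,4,5,6}  ✓accept
'e' @ 5: {1,2,3,4,5,6,7,8}  ✓accept
'a' @ 6: {1,2,3,4,5,6,9}  ✓accept
end set {1,2,3,4,5,6,9} — state 5 in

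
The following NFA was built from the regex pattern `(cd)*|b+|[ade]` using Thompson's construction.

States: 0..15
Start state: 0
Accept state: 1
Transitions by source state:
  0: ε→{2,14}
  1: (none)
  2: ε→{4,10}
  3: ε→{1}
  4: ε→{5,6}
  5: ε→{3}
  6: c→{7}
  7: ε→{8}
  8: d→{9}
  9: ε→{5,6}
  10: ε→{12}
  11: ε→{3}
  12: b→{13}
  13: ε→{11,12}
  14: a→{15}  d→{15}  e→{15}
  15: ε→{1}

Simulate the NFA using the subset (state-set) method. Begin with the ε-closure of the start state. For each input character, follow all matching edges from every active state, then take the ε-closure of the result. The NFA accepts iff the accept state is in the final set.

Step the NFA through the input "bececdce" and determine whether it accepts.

initial (ε-close {0}): {0,1,2,3,4,5,6,10,12,14}
'b' @ 1: {1,3,11,12,13}  (accept∈set)
'e' @ 2: {}  — state set empty
rest 'cecdce' ignored (set empty)
after full input: {}  (accept=1 not in)

Answer: REJECT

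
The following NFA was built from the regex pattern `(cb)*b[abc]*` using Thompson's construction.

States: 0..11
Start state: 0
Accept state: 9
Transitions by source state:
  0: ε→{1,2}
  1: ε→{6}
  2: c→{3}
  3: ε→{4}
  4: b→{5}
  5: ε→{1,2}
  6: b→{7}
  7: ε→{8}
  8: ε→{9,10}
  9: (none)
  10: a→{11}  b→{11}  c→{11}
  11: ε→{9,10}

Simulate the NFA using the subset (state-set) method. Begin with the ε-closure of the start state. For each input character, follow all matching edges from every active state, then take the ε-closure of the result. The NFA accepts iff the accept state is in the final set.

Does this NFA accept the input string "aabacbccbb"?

S₀ = ε-closure({0}) = {0,1,2,6}
'a' @ 1: {}  — dead — no transitions
rest 'abacbccbb' ignored (set empty)
after full input: {}  (accept=9 not in)

Answer: REJECT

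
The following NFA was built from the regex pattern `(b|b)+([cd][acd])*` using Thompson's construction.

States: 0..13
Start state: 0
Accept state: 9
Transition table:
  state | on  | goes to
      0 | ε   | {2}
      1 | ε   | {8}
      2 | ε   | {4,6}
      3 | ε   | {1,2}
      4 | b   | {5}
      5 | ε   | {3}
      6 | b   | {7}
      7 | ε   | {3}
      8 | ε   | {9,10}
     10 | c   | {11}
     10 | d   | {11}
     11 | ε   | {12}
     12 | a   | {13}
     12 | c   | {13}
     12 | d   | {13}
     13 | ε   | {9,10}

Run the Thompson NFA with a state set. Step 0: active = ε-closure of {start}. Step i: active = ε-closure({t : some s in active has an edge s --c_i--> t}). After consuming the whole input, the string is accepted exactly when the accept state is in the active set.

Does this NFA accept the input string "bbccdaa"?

Answer: REJECT

Steps:
initial (ε-close {0}): {0,2,4,6}
'b' @ 1: {1,2,3,4,5,6,7,8,9,10}  ✓accept
'b' @ 2: {1,2,3,4,5,6,7,8,9,10}  ✓accept
'c' @ 3: {11,12}
'c' @ 4: {9,10,13}  ✓accept
'd' @ 5: {11,12}
'a' @ 6: {9,10,13}  ✓accept
'a' @ 7: {}  — dead — no transitions
final: {}; accept 9 not in set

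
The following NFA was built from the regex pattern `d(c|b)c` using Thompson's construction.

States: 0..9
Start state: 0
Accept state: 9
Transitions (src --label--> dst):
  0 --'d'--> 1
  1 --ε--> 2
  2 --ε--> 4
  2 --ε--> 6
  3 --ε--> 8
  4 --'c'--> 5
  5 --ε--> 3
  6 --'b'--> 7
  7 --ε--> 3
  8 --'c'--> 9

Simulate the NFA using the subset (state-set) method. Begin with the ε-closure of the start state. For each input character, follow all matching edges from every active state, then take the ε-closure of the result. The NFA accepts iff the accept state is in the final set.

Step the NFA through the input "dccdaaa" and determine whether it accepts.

initial (ε-close {0}): {0}
'd' @ 1: {1,2,4,6}
'c' @ 2: {3,5,8}
'c' @ 3: {9}  (accept∈set)
'd' @ 4: {}  — state set empty
rest 'aaa' ignored (set empty)
final: {}; accept 9 not in set

Answer: REJECT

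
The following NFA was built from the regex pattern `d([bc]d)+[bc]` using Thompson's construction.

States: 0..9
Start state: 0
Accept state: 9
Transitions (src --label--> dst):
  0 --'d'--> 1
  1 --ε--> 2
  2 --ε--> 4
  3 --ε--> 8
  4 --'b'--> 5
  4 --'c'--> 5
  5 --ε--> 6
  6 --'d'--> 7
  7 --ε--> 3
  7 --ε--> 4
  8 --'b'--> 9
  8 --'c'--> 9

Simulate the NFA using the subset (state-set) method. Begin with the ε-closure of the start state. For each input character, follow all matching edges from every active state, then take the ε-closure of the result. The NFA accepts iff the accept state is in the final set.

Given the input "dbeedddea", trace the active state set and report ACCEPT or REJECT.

initial (ε-close {0}): {0}
'd' @ 1: {1,2,4}
'b' @ 2: {5,6}
'e' @ 3: {}  — state set empty
rest 'edddea' ignored (set empty)
end set {} — state 9 not in

Answer: REJECT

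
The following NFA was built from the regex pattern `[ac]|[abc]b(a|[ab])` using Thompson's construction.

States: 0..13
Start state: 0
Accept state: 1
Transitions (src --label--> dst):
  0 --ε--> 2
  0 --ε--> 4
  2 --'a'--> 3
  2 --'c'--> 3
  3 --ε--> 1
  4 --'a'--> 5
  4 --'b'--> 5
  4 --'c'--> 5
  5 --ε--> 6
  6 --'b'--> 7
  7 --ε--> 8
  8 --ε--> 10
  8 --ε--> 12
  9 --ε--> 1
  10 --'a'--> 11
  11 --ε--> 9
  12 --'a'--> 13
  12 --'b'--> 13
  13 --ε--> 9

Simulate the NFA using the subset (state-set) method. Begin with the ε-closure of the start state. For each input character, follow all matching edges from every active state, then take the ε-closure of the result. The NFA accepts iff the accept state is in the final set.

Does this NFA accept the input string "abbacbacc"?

Answer: REJECT

Steps:
initial (ε-close {0}): {0,2,4}
'a' @ 1: {1,3,5,6}  ✓accept
'b' @ 2: {7,8,10,12}
'b' @ 3: {1,9,13}  ✓accept
'a' @ 4: {}  — no active states
rest 'cbacc' ignored (set empty)
after full input: {}  (accept=1 not in)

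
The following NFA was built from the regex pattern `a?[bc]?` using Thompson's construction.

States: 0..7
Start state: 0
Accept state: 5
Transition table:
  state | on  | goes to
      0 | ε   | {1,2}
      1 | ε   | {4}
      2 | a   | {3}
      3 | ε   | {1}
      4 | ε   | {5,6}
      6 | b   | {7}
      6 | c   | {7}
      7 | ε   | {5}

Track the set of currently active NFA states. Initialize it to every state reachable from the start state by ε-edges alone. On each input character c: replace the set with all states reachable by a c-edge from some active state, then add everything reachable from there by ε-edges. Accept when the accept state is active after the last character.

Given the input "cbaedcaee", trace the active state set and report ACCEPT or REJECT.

Answer: REJECT

Derivation:
start: ε-closure({0}) = {0,1,2,4,5,6}
'c' @ 1: {5,7}  ✓accept
'b' @ 2: {}  — no active states
rest 'aedcaee' ignored (set empty)
final: {}; accept 5 not in set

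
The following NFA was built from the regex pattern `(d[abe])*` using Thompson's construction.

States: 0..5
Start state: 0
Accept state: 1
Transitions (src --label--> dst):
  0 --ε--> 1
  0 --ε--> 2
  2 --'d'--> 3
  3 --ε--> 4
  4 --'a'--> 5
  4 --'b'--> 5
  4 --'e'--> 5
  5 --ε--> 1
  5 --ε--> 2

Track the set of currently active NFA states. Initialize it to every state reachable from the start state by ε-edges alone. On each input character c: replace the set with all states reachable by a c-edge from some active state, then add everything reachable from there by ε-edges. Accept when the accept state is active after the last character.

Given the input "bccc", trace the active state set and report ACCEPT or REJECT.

start: ε-closure({0}) = {0,1,2}
'b' @ 1: {}  — state set empty
rest 'ccc' ignored (set empty)
after full input: {}  (accept=1 not in)

Answer: REJECT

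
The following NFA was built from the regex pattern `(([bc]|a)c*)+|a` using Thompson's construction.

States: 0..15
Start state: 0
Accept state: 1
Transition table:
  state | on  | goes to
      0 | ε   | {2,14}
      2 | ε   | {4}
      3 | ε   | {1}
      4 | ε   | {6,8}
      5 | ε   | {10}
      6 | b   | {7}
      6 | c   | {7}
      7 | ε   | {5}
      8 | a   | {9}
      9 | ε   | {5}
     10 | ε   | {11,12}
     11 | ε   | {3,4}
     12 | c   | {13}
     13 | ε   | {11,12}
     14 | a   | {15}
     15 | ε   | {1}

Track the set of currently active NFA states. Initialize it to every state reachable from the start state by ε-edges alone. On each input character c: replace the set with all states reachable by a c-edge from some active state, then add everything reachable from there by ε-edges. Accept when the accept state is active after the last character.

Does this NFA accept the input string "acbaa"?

Answer: ACCEPT

Steps:
start: ε-closure({0}) = {0,2,4,6,8,14}
'a' @ 1: {1,3,4,5,6,8,9,10,11,12,15}  [accepting]
'c' @ 2: {1,3,4,5,6,7,8,10,11,12,13}  [accepting]
'b' @ 3: {1,3,4,5,6,7,8,10,11,12}  [accepting]
'a' @ 4: {1,3,4,5,6,8,9,10,11,12}  [accepting]
'a' @ 5: {1,3,4,5,6,8,9,10,11,12}  [accepting]
end set {1,3,4,5,6,8,9,10,11,12} — state 1 in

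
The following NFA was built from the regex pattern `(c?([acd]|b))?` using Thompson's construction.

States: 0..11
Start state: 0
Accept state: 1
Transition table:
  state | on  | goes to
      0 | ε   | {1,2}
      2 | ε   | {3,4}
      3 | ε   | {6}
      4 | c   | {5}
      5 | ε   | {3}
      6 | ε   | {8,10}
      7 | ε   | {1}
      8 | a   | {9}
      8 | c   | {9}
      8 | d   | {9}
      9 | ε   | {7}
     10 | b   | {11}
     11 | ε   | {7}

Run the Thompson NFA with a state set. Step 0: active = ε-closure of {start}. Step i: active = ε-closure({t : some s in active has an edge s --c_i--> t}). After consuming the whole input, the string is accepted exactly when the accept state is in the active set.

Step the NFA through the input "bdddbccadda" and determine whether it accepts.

Answer: REJECT

Trace:
initial (ε-close {0}): {0,1,2,3,4,6,8,10}
'b' @ 1: {1,7,11}  (accept∈set)
'd' @ 2: {}  — state set empty
rest 'ddbccadda' ignored (set empty)
end set {} — state 1 not in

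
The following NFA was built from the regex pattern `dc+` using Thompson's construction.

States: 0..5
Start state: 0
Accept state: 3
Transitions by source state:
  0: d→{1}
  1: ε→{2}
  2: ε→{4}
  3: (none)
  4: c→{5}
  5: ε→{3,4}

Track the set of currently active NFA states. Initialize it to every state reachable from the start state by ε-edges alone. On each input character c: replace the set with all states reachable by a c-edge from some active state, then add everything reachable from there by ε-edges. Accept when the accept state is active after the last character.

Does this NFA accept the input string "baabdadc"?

Answer: REJECT

Derivation:
S₀ = ε-closure({0}) = {0}
'b' @ 1: {}  — state set empty
rest 'aabdadc' ignored (set empty)
end set {} — state 3 not in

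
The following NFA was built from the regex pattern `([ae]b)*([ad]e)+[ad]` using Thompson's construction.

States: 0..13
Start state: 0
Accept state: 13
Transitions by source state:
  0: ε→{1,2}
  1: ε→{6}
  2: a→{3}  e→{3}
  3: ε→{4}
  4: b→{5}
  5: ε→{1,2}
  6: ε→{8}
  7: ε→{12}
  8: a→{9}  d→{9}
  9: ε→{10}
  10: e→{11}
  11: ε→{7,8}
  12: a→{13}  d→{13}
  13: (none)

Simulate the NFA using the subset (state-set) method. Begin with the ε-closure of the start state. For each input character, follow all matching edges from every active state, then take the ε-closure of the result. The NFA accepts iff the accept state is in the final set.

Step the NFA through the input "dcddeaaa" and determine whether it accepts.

Answer: REJECT

Derivation:
initial (ε-close {0}): {0,1,2,6,8}
'd' @ 1: {9,10}
'c' @ 2: {}  — no active states
rest 'ddeaaa' ignored (set empty)
final: {}; accept 13 not in set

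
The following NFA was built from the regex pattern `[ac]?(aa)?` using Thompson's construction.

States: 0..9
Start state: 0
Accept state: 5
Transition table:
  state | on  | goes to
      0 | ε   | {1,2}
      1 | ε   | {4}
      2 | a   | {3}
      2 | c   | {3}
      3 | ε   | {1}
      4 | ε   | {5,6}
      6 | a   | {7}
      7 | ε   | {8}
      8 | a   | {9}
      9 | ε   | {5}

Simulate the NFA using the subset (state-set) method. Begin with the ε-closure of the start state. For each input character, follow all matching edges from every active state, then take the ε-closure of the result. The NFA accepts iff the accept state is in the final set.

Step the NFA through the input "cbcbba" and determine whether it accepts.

Answer: REJECT

Steps:
start: ε-closure({0}) = {0,1,2,4,5,6}
'c' @ 1: {1,3,4,5,6}  (accept∈set)
'b' @ 2: {}  — state set empty
rest 'cbba' ignored (set empty)
final: {}; accept 5 not in set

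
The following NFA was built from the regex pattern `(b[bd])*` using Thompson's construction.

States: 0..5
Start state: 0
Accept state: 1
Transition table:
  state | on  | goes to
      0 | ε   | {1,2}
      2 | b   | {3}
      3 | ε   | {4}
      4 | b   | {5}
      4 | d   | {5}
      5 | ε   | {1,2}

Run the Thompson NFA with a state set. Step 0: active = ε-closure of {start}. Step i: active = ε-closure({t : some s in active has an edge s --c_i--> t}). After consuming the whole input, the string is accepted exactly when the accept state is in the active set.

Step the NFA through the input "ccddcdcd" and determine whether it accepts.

S₀ = ε-closure({0}) = {0,1,2}
'c' @ 1: {}  — no active states
rest 'cddcdcd' ignored (set empty)
end set {} — state 1 not in

Answer: REJECT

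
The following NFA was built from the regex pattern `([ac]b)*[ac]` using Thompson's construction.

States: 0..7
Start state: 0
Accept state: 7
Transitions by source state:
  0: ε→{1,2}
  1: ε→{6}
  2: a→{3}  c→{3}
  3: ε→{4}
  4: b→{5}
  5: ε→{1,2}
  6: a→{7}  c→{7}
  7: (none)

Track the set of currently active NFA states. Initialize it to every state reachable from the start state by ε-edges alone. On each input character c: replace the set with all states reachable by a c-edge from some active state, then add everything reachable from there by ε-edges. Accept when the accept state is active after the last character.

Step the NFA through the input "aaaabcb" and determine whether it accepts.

initial (ε-close {0}): {0,1,2,6}
'a' @ 1: {3,4,7}  [accepting]
'a' @ 2: {}  — no active states
rest 'aabcb' ignored (set empty)
end set {} — state 7 not in

Answer: REJECT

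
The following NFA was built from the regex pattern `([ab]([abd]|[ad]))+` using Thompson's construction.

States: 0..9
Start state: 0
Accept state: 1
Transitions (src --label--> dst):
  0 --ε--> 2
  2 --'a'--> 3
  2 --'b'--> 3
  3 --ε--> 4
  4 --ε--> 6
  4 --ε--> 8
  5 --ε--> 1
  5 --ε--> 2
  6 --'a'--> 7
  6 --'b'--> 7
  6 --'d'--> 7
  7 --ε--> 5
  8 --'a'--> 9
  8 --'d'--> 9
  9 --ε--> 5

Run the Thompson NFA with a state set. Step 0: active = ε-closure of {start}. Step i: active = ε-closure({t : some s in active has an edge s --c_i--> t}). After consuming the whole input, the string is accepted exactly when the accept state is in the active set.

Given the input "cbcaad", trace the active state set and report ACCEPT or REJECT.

Answer: REJECT

Steps:
initial (ε-close {0}): {0,2}
'c' @ 1: {}  — state set empty
rest 'bcaad' ignored (set empty)
end set {} — state 1 not in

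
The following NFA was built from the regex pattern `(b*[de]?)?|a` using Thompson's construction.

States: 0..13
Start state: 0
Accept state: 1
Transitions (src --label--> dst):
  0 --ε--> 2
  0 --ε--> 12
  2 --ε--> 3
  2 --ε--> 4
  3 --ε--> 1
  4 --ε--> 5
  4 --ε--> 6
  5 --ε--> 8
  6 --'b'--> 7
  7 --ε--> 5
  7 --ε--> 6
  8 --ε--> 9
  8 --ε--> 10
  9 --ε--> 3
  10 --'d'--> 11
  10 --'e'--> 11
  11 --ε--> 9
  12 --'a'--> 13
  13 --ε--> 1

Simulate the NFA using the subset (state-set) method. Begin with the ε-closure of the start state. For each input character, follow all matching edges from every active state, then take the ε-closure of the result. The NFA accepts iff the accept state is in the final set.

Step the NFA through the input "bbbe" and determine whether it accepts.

Answer: ACCEPT

Steps:
start: ε-closure({0}) = {0,1,2,3,4,5,6,8,9,10,12}
'b' @ 1: {1,3,5,6,7,8,9,10}  ✓accept
'b' @ 2: {1,3,5,6,7,8,9,10}  ✓accept
'b' @ 3: {1,3,5,6,7,8,9,10}  ✓accept
'e' @ 4: {1,3,9,11}  ✓accept
final: {1,3,9,11}; accept 1 in set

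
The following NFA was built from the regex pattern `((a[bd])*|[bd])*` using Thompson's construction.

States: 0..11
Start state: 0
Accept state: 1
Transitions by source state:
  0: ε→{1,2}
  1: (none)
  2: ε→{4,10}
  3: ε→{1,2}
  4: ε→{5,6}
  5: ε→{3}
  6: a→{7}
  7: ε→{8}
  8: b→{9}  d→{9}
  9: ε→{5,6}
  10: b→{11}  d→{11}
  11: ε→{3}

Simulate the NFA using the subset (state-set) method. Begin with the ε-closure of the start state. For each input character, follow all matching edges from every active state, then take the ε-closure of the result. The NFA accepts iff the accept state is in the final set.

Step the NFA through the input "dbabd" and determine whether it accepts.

S₀ = ε-closure({0}) = {0,1,2,3,4,5,6,10}
'd' @ 1: {1,2,3,4,5,6,10,11}  ✓accept
'b' @ 2: {1,2,3,4,5,6,10,11}  ✓accept
'a' @ 3: {7,8}
'b' @ 4: {1,2,3,4,5,6,9,10}  ✓accept
'd' @ 5: {1,2,3,4,5,6,10,11}  ✓accept
final: {1,2,3,4,5,6,10,11}; accept 1 in set

Answer: ACCEPT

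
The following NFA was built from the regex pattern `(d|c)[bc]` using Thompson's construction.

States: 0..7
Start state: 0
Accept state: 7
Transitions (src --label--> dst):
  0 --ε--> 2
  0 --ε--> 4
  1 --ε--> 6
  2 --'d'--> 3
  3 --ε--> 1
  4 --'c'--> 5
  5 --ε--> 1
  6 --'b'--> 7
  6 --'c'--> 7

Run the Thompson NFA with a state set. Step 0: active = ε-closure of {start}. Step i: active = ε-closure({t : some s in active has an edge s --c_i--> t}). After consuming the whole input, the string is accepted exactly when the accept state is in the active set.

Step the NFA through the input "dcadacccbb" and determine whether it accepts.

Answer: REJECT

Steps:
initial (ε-close {0}): {0,2,4}
'd' @ 1: {1,3,6}
'c' @ 2: {7}  [accepting]
'a' @ 3: {}  — no active states
rest 'dacccbb' ignored (set empty)
final: {}; accept 7 not in set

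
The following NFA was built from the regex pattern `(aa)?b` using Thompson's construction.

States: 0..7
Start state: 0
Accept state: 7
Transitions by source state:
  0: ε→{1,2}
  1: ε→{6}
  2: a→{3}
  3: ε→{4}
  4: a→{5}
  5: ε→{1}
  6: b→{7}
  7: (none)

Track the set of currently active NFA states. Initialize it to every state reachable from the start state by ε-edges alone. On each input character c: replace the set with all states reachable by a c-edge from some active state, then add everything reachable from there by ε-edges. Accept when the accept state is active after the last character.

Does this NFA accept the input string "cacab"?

Answer: REJECT

Trace:
S₀ = ε-closure({0}) = {0,1,2,6}
'c' @ 1: {}  — dead — no transitions
rest 'acab' ignored (set empty)
final: {}; accept 7 not in set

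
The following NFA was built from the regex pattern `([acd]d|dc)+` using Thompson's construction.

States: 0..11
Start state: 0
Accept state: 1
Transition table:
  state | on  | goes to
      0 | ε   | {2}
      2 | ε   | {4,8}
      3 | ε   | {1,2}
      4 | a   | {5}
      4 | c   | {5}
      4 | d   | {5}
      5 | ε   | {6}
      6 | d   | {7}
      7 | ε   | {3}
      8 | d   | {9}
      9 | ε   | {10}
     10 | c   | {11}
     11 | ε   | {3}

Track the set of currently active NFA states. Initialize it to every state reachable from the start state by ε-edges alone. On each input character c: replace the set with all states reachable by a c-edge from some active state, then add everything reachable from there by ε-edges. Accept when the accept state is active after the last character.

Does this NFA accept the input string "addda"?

start: ε-closure({0}) = {0,2,4,8}
'a' @ 1: {5,6}
'd' @ 2: {1,2,3,4,7,8}  (accept∈set)
'd' @ 3: {5,6,9,10}
'd' @ 4: {1,2,3,4,7,8}  (accept∈set)
'a' @ 5: {5,6}
final: {5,6}; accept 1 not in set

Answer: REJECT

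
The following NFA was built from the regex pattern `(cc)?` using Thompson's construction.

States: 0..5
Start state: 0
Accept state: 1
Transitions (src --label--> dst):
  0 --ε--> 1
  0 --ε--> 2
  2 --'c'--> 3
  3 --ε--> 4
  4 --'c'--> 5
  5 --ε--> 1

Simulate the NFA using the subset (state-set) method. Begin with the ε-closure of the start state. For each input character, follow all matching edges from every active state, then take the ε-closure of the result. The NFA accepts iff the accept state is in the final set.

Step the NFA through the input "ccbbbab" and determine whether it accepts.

initial (ε-close {0}): {0,1,2}
'c' @ 1: {3,4}
'c' @ 2: {1,5}  [accepting]
'b' @ 3: {}  — state set empty
rest 'bbab' ignored (set empty)
end set {} — state 1 not in

Answer: REJECT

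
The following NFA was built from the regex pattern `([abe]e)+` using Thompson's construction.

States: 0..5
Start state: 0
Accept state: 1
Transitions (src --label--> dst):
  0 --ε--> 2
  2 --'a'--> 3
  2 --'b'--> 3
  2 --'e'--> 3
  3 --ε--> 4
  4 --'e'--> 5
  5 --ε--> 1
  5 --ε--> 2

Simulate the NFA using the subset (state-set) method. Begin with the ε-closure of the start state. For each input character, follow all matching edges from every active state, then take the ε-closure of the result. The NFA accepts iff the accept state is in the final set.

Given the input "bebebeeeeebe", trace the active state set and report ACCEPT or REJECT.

initial (ε-close {0}): {0,2}
'b' @ 1: {3,4}
'e' @ 2: {1,2,5}  (accept∈set)
'b' @ 3: {3,4}
'e' @ 4: {1,2,5}  (accept∈set)
'b' @ 5: {3,4}
'e' @ 6: {1,2,5}  (accept∈set)
'e' @ 7: {3,4}
'e' @ 8: {1,2,5}  (accept∈set)
'e' @ 9: {3,4}
'e' @ 10: {1,2,5}  (accept∈set)
'b' @ 11: {3,4}
'e' @ 12: {1,2,5}  (accept∈set)
after full input: {1,2,5}  (accept=1 in)

Answer: ACCEPT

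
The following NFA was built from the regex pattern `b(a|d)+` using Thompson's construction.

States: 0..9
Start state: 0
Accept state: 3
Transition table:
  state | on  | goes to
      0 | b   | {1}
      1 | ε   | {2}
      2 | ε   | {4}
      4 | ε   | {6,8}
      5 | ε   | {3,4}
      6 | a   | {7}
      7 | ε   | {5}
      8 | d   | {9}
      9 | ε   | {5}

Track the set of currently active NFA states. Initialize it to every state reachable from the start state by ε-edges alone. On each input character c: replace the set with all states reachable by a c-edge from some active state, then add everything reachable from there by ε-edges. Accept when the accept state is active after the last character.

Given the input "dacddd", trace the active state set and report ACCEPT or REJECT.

start: ε-closure({0}) = {0}
'd' @ 1: {}  — state set empty
rest 'acddd' ignored (set empty)
end set {} — state 3 not in

Answer: REJECT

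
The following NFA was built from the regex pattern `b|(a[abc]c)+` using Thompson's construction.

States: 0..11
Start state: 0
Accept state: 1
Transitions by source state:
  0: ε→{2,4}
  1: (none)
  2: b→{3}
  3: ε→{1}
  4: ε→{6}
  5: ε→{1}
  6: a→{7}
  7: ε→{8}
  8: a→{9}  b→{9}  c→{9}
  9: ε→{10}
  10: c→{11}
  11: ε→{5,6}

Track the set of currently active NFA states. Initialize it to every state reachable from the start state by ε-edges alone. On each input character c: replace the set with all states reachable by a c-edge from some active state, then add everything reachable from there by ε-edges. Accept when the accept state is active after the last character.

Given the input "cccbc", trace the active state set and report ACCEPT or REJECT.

Answer: REJECT

Trace:
initial (ε-close {0}): {0,2,4,6}
'c' @ 1: {}  — state set empty
rest 'ccbc' ignored (set empty)
after full input: {}  (accept=1 not in)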